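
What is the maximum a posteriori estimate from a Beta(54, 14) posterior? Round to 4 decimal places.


The MAP estimate equals the mode of the distribution.
Mode of Beta(a,b) = (a-1)/(a+b-2)
= 53/66
= 0.803

0.803


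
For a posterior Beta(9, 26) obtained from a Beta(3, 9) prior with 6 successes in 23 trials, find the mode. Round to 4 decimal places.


Mode = (alpha - 1) / (alpha + beta - 2)
= 8 / 33
= 0.2424

0.2424


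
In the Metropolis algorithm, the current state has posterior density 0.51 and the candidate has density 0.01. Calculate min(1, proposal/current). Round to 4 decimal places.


Ratio = 0.01/0.51 = 0.0196
Acceptance probability = min(1, 0.0196)
= 0.0196

0.0196


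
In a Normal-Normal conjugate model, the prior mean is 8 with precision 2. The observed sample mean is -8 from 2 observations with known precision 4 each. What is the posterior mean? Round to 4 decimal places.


Posterior precision = tau0 + n*tau = 2 + 2*4 = 10
Posterior mean = (tau0*mu0 + n*tau*xbar) / posterior_precision
= (2*8 + 2*4*-8) / 10
= -48 / 10 = -4.8

-4.8


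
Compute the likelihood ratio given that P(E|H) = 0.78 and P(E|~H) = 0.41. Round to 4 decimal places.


LR = P(E|H) / P(E|~H)
= 0.78 / 0.41 = 1.9024

1.9024


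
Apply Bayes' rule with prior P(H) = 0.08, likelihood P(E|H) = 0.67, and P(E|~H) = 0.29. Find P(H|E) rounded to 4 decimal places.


Step 1: Compute marginal P(E) = P(E|H)P(H) + P(E|~H)P(~H)
= 0.67*0.08 + 0.29*0.92 = 0.3204
Step 2: P(H|E) = P(E|H)P(H)/P(E) = 0.0536/0.3204
= 0.1673

0.1673


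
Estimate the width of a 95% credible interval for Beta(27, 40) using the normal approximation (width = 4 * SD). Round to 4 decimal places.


For Beta(a,b): Var = ab/((a+b)^2(a+b+1))
Var = 0.0035, SD = 0.0595
Approximate 95% CI width = 4 * 0.0595 = 0.2379

0.2379


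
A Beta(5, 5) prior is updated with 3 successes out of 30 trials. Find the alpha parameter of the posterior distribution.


In the Beta-Binomial conjugate update:
alpha_post = alpha_prior + successes
= 5 + 3
= 8

8


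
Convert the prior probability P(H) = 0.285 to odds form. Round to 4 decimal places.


P(not H) = 1 - 0.285 = 0.715
Odds = 0.285 / 0.715 = 0.3986

0.3986


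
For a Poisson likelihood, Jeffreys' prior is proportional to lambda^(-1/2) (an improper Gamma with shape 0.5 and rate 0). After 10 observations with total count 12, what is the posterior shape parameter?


Jeffreys' prior for Poisson is proportional to lambda^(-1/2).
Posterior is Gamma(0.5 + S, 0 + n) = Gamma(0.5 + 12, 10).
Posterior shape = 0.5 + S = 0.5 + 12 = 12.5

12.5


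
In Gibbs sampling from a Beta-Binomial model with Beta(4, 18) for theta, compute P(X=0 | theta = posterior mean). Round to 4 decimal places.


Posterior mean = alpha/(alpha+beta) = 4/22 = 0.1818
P(X=0|theta=mean) = 1 - theta = 0.8182

0.8182


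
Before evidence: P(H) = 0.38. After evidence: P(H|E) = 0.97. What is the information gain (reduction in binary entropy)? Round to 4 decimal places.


Prior entropy = 0.958
Posterior entropy = 0.1944
Information gain = 0.958 - 0.1944 = 0.7637

0.7637


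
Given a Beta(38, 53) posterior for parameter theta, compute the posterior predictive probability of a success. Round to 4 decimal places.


For a Beta-Bernoulli model, the predictive probability is the mean:
P(success) = 38/(38+53) = 38/91 = 0.4176

0.4176


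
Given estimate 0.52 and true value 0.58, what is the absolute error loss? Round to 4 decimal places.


Absolute error = |estimate - true|
= |-0.06| = 0.06

0.06


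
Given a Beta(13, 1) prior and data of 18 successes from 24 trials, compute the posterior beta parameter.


Number of failures = 24 - 18 = 6
Posterior beta = 1 + 6 = 7

7


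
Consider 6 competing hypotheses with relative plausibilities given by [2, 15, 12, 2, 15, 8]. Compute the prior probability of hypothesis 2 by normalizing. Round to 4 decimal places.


Sum of weights = 2 + 15 + 12 + 2 + 15 + 8 = 54
Normalized prior for H2 = 15 / 54
= 0.2778

0.2778


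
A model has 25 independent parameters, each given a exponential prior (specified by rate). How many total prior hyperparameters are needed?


Each exponential prior needs 1 hyperparameter (rate).
Total = 1 * 25 = 25

25


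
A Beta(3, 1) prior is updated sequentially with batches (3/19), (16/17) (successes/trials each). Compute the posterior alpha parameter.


Sequential conjugate updating is equivalent to a single batch update.
Total successes across all batches = 19
alpha_posterior = alpha_prior + total_successes = 3 + 19
= 22

22


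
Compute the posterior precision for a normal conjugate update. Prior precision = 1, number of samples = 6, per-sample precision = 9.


tau_post = tau_0 + n * tau
= 1 + 6 * 9 = 55

55


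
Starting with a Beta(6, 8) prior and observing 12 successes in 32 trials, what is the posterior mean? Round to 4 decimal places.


Posterior parameters: alpha = 6 + 12 = 18
beta = 8 + 20 = 28
Posterior mean = alpha / (alpha + beta) = 18 / 46
= 0.3913

0.3913


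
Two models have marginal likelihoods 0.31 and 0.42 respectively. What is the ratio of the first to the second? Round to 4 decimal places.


Evidence ratio = 0.31 / 0.42
= 0.7381

0.7381


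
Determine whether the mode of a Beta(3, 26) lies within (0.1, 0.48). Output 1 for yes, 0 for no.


First find the mode: (a-1)/(a+b-2) = 0.0741
Is 0.0741 in (0.1, 0.48)? 0

0


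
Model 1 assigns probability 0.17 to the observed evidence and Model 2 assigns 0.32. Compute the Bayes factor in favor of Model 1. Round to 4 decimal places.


BF = P(data|M1) / P(data|M2)
= 0.17 / 0.32 = 0.5312

0.5312


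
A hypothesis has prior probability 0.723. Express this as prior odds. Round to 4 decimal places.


Odds = P(H) / P(not H) = 0.723 / 0.277
= 2.6101

2.6101


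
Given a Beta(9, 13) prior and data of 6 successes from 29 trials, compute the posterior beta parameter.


Number of failures = 29 - 6 = 23
Posterior beta = 13 + 23 = 36

36


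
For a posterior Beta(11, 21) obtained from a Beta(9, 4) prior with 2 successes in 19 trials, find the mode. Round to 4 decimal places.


Mode = (alpha - 1) / (alpha + beta - 2)
= 10 / 30
= 0.3333

0.3333


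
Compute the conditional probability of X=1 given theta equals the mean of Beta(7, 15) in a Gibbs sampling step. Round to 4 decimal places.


Mean of Beta(7, 15) = 0.3182
P(X=1 | theta=0.3182) = 0.3182

0.3182


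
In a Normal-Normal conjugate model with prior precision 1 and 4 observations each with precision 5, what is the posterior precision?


Posterior precision = prior precision + n * observation precision
= 1 + 4 * 5
= 1 + 20 = 21

21


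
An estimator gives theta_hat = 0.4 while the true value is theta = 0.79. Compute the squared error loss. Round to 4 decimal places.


The squared error loss is (theta_hat - theta)^2
= (0.4 - 0.79)^2
= (-0.39)^2 = 0.1521

0.1521


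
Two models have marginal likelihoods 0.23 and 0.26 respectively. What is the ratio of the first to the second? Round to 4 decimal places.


Evidence ratio = 0.23 / 0.26
= 0.8846

0.8846


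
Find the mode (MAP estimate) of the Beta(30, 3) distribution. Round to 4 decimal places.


For Beta(a,b) with a,b > 1:
Mode = (a-1)/(a+b-2) = (30-1)/(33-2)
= 29/31 = 0.9355

0.9355


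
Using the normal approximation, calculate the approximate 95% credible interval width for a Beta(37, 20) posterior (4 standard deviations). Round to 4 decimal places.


Var(Beta) = 37*20/(57^2 * 58) = 0.0039
SD = 0.0627
Width ~ 4*SD = 0.2507

0.2507


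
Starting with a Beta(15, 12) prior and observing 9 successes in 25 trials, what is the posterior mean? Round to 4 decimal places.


Posterior parameters: alpha = 15 + 9 = 24
beta = 12 + 16 = 28
Posterior mean = alpha / (alpha + beta) = 24 / 52
= 0.4615

0.4615


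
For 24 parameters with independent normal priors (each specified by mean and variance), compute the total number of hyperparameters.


A normal prior has 2 hyperparameters per parameter.
Total = 24 * 2 = 48

48


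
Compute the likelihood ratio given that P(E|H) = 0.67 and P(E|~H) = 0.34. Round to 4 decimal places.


LR = P(E|H) / P(E|~H)
= 0.67 / 0.34 = 1.9706

1.9706


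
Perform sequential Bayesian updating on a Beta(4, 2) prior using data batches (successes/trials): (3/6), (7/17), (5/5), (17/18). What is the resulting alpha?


Accumulate successes: 32
Posterior alpha = prior alpha + sum of successes
= 4 + 32 = 36

36


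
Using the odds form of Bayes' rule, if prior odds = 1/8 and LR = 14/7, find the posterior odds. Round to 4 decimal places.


Bayes' rule in odds form: posterior odds = prior odds * LR
= (1 * 14) / (8 * 7)
= 14/56 = 0.25

0.25


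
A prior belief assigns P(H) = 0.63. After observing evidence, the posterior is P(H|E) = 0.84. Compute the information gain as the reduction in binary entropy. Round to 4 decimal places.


H(prior) = -0.63*log2(0.63) - 0.37*log2(0.37)
= 0.9507
H(post) = -0.84*log2(0.84) - 0.16*log2(0.16)
= 0.6343
IG = 0.9507 - 0.6343 = 0.3164

0.3164


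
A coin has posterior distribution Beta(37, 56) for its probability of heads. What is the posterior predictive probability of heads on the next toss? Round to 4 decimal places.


Posterior predictive = E[theta] = alpha/(alpha+beta)
= 37/93
= 0.3978

0.3978


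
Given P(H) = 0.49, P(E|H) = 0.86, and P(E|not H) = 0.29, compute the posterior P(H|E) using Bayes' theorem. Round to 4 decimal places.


By Bayes' theorem: P(H|E) = P(E|H)*P(H) / P(E)
P(E) = P(E|H)*P(H) + P(E|not H)*P(not H)
P(E) = 0.86*0.49 + 0.29*0.51 = 0.5693
P(H|E) = 0.86*0.49 / 0.5693 = 0.7402

0.7402


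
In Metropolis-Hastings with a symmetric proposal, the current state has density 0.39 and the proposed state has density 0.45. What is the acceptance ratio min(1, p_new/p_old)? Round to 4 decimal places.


Ratio = p_new / p_old = 0.45 / 0.39 = 1.1538
Acceptance = min(1, 1.1538) = 1.0

1.0


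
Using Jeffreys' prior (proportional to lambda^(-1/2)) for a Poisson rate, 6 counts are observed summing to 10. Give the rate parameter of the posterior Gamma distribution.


Conjugate update: Gamma(prior_shape + S, prior_rate + n).
Prior shape = 0.5, prior rate = 0.
Posterior rate = 0 + n = 6

6.0


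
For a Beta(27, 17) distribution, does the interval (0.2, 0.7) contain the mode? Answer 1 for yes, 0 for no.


Mode of Beta(a,b) = (a-1)/(a+b-2)
= (27-1)/(27+17-2) = 0.619
Check: 0.2 <= 0.619 <= 0.7?
Result: 1

1


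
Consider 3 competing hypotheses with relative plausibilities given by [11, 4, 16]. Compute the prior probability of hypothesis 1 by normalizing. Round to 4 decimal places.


Sum of weights = 11 + 4 + 16 = 31
Normalized prior for H1 = 11 / 31
= 0.3548

0.3548


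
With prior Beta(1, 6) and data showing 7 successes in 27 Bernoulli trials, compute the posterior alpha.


Conjugate update: alpha_posterior = alpha_prior + k
= 1 + 7 = 8

8


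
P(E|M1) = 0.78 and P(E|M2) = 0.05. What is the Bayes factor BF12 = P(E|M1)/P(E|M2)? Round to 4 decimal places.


Bayes factor BF12 = P(E|M1) / P(E|M2)
= 0.78 / 0.05
= 15.6

15.6


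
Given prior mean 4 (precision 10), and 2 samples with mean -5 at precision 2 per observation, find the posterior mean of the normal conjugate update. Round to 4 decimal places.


The posterior mean is a precision-weighted average of prior and data.
Post. prec. = 10 + 4 = 14
Post. mean = (40 + -20)/14 = 20/14 = 1.4286

1.4286


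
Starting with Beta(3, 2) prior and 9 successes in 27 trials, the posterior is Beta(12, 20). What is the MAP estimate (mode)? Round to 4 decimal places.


The mode of Beta(a, b) when a > 1 and b > 1 is (a-1)/(a+b-2)
= (12 - 1) / (12 + 20 - 2)
= 11 / 30
= 0.3667

0.3667


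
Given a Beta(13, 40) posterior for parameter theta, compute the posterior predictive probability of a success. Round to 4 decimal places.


For a Beta-Bernoulli model, the predictive probability is the mean:
P(success) = 13/(13+40) = 13/53 = 0.2453

0.2453


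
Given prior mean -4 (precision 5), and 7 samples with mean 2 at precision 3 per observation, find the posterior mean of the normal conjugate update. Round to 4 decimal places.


The posterior mean is a precision-weighted average of prior and data.
Post. prec. = 5 + 21 = 26
Post. mean = (-20 + 42)/26 = 22/26 = 0.8462

0.8462


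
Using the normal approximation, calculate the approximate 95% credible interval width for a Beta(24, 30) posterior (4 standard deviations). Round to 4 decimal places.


Var(Beta) = 24*30/(54^2 * 55) = 0.0045
SD = 0.067
Width ~ 4*SD = 0.268

0.268


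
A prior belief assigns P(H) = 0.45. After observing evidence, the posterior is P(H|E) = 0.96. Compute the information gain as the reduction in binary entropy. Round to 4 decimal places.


H(prior) = -0.45*log2(0.45) - 0.55*log2(0.55)
= 0.9928
H(post) = -0.96*log2(0.96) - 0.04*log2(0.04)
= 0.2423
IG = 0.9928 - 0.2423 = 0.7505

0.7505


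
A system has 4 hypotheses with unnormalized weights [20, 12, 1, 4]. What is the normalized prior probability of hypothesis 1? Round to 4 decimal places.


The normalized prior is the weight divided by the total.
Total weight = 37
P(H1) = 20 / 37 = 0.5405

0.5405


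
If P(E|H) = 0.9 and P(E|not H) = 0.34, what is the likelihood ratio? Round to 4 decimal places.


Likelihood ratio = P(E|H) / P(E|not H)
= 0.9 / 0.34
= 2.6471

2.6471


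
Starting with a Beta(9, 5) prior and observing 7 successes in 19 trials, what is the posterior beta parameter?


Posterior beta = prior beta + failures
Failures = 19 - 7 = 12
beta_post = 5 + 12 = 17

17


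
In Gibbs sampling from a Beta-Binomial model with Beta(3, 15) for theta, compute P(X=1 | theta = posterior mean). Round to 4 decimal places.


Posterior mean = alpha/(alpha+beta) = 3/18 = 0.1667
P(X=1|theta=mean) = theta = 0.1667

0.1667


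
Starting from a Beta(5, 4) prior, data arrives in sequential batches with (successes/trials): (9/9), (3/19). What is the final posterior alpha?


In sequential Bayesian updating, we sum all successes.
Total successes = 12
Final alpha = 5 + 12 = 17

17


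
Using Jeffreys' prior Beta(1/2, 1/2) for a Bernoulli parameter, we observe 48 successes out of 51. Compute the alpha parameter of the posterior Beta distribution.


Conjugate update: Beta(0.5 + k, 0.5 + n - k).
k = 48, n - k = 3
Posterior alpha = 0.5 + k = 0.5 + 48 = 48.5

48.5


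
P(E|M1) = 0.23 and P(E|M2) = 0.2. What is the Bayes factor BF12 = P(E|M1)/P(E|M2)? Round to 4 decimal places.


Bayes factor BF12 = P(E|M1) / P(E|M2)
= 0.23 / 0.2
= 1.15

1.15


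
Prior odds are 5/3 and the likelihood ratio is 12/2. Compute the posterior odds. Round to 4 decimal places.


Posterior odds = prior odds * likelihood ratio
= (5/3) * (12/2)
= 60 / 6
= 10.0

10.0


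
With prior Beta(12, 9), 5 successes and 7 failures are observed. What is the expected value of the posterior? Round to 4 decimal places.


Posterior = Beta(17, 16)
E[theta] = alpha/(alpha+beta)
= 17/33 = 0.5152

0.5152


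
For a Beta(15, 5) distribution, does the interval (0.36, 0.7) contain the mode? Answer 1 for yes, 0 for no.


Mode of Beta(a,b) = (a-1)/(a+b-2)
= (15-1)/(15+5-2) = 0.7778
Check: 0.36 <= 0.7778 <= 0.7?
Result: 0

0


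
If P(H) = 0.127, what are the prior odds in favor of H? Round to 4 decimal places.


Prior odds = P(H) / (1 - P(H))
= 0.127 / 0.873
= 0.1455

0.1455


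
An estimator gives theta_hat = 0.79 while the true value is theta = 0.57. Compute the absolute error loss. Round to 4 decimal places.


The absolute error loss is |theta_hat - theta|
= |0.79 - 0.57|
= 0.22

0.22


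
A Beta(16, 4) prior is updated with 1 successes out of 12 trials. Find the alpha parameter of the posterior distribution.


In the Beta-Binomial conjugate update:
alpha_post = alpha_prior + successes
= 16 + 1
= 17

17


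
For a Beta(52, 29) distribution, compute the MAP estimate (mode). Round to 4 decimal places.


MAP = mode = (a-1)/(a+b-2)
= (52-1)/(52+29-2)
= 51/79 = 0.6456

0.6456


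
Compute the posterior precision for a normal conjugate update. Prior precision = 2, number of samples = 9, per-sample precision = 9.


tau_post = tau_0 + n * tau
= 2 + 9 * 9 = 83

83


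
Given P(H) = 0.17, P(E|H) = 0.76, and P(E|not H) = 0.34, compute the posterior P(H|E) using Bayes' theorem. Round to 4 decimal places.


By Bayes' theorem: P(H|E) = P(E|H)*P(H) / P(E)
P(E) = P(E|H)*P(H) + P(E|not H)*P(not H)
P(E) = 0.76*0.17 + 0.34*0.83 = 0.4114
P(H|E) = 0.76*0.17 / 0.4114 = 0.314

0.314


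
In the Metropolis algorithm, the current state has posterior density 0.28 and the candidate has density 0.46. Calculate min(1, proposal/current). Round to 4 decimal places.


Ratio = 0.46/0.28 = 1.6429
Acceptance probability = min(1, 1.6429)
= 1.0

1.0


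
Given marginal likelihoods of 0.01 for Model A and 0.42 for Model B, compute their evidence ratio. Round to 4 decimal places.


Ratio = ML(A) / ML(B) = 0.01/0.42
= 0.0238

0.0238


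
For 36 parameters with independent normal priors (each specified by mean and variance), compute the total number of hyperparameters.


A normal prior has 2 hyperparameters per parameter.
Total = 36 * 2 = 72

72


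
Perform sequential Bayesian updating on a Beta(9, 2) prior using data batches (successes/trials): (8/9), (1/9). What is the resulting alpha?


Accumulate successes: 9
Posterior alpha = prior alpha + sum of successes
= 9 + 9 = 18

18


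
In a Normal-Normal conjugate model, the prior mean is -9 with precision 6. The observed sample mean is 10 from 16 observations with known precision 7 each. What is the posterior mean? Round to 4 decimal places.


Posterior precision = tau0 + n*tau = 6 + 16*7 = 118
Posterior mean = (tau0*mu0 + n*tau*xbar) / posterior_precision
= (6*-9 + 16*7*10) / 118
= 1066 / 118 = 9.0339

9.0339


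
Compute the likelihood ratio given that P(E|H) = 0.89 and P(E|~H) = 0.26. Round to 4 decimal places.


LR = P(E|H) / P(E|~H)
= 0.89 / 0.26 = 3.4231

3.4231


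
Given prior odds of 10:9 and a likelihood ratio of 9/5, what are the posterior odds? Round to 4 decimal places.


Posterior odds = prior odds * LR
Prior odds = 10/9 = 1.1111
LR = 9/5 = 1.8
Posterior odds = 1.1111 * 1.8 = 2.0

2.0


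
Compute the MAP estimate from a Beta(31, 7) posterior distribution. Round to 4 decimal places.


MAP = mode of Beta distribution
= (alpha - 1)/(alpha + beta - 2)
= (31-1)/(31+7-2)
= 30/36 = 0.8333

0.8333


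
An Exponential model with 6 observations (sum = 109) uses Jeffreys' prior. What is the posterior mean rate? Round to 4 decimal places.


Posterior Gamma(6, 109)
E[lambda] = 6/109 = 0.055

0.055


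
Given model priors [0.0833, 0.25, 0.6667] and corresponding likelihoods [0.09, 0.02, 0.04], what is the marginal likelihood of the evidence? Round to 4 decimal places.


P(E) = sum_i P(M_i) P(E|M_i)
= 0.0075 + 0.005 + 0.0267
= 0.0392

0.0392


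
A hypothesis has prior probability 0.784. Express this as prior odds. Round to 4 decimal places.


Odds = P(H) / P(not H) = 0.784 / 0.216
= 3.6296

3.6296


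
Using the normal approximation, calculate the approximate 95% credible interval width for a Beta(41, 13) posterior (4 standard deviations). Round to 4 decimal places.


Var(Beta) = 41*13/(54^2 * 55) = 0.0033
SD = 0.0576
Width ~ 4*SD = 0.2306

0.2306


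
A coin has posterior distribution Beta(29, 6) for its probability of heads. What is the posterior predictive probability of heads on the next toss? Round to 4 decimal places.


Posterior predictive = E[theta] = alpha/(alpha+beta)
= 29/35
= 0.8286

0.8286


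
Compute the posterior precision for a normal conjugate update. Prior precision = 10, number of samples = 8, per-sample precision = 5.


tau_post = tau_0 + n * tau
= 10 + 8 * 5 = 50

50


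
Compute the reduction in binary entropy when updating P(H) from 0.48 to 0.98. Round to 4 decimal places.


H_before = -p*log2(p) - (1-p)*log2(1-p) for p=0.48: 0.9988
H_after for p=0.98: 0.1414
Reduction = 0.9988 - 0.1414 = 0.8574

0.8574


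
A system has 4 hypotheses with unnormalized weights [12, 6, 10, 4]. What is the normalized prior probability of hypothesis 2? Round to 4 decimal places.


The normalized prior is the weight divided by the total.
Total weight = 32
P(H2) = 6 / 32 = 0.1875

0.1875


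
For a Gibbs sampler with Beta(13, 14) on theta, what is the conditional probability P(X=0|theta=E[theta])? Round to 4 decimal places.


E[theta] = 13/(13+14) = 0.4815
P(X=0|theta) = 1 - theta = 0.5185

0.5185


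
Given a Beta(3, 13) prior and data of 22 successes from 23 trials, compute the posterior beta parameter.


Number of failures = 23 - 22 = 1
Posterior beta = 13 + 1 = 14

14


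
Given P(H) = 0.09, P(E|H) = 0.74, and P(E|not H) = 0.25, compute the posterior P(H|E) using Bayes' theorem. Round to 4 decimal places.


By Bayes' theorem: P(H|E) = P(E|H)*P(H) / P(E)
P(E) = P(E|H)*P(H) + P(E|not H)*P(not H)
P(E) = 0.74*0.09 + 0.25*0.91 = 0.2941
P(H|E) = 0.74*0.09 / 0.2941 = 0.2265

0.2265


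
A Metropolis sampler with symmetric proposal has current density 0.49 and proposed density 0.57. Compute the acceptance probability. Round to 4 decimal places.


For symmetric proposals, acceptance = min(1, pi(x*)/pi(x))
= min(1, 0.57/0.49)
= min(1, 1.1633) = 1.0

1.0


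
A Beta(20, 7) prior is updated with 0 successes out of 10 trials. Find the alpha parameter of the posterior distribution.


In the Beta-Binomial conjugate update:
alpha_post = alpha_prior + successes
= 20 + 0
= 20

20


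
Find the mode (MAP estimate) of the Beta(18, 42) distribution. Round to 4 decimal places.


For Beta(a,b) with a,b > 1:
Mode = (a-1)/(a+b-2) = (18-1)/(60-2)
= 17/58 = 0.2931

0.2931


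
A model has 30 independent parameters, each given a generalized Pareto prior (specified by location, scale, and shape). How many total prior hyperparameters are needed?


Each generalized Pareto prior needs 3 hyperparameters (location, scale, and shape).
Total = 3 * 30 = 90

90


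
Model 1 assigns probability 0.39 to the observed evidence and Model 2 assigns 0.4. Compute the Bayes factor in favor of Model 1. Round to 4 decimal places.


BF = P(data|M1) / P(data|M2)
= 0.39 / 0.4 = 0.975

0.975


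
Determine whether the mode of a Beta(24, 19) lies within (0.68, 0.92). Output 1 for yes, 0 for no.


First find the mode: (a-1)/(a+b-2) = 0.561
Is 0.561 in (0.68, 0.92)? 0

0


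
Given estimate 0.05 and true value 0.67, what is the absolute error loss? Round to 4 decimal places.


Absolute error = |estimate - true|
= |-0.62| = 0.62

0.62


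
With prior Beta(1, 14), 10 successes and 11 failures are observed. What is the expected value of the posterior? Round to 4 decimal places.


Posterior = Beta(11, 25)
E[theta] = alpha/(alpha+beta)
= 11/36 = 0.3056

0.3056


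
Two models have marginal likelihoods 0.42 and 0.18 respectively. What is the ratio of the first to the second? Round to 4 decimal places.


Evidence ratio = 0.42 / 0.18
= 2.3333

2.3333


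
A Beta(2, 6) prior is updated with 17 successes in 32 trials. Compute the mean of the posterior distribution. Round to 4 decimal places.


After update: Beta(19, 21)
Mean = 19 / (19 + 21) = 19 / 40
= 0.475

0.475


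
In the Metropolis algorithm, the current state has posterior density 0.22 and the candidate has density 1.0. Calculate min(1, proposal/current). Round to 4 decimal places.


Ratio = 1.0/0.22 = 4.5455
Acceptance probability = min(1, 4.5455)
= 1.0

1.0


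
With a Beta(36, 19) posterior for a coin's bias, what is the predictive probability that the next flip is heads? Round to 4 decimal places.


The predictive probability equals the posterior mean.
P(next = heads) = alpha / (alpha + beta)
= 36 / 55 = 0.6545

0.6545


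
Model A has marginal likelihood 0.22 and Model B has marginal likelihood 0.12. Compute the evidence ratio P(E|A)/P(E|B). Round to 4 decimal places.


Evidence ratio = P(E|A) / P(E|B)
= 0.22 / 0.12
= 1.8333

1.8333


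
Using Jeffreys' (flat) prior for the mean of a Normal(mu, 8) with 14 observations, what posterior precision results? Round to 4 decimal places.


Flat prior means prior precision is 0.
Posterior precision = n / sigma^2 = 14/8 = 1.75

1.75


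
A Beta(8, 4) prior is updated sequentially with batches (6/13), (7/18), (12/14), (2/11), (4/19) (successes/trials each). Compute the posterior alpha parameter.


Sequential conjugate updating is equivalent to a single batch update.
Total successes across all batches = 31
alpha_posterior = alpha_prior + total_successes = 8 + 31
= 39

39


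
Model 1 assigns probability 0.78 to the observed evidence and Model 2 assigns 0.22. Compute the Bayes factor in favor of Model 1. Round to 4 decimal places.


BF = P(data|M1) / P(data|M2)
= 0.78 / 0.22 = 3.5455

3.5455


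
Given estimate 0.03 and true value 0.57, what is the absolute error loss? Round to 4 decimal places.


Absolute error = |estimate - true|
= |-0.54| = 0.54

0.54


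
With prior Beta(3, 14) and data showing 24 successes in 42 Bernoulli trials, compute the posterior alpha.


Conjugate update: alpha_posterior = alpha_prior + k
= 3 + 24 = 27

27


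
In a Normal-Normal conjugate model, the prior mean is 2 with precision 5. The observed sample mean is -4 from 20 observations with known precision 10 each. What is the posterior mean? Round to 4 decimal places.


Posterior precision = tau0 + n*tau = 5 + 20*10 = 205
Posterior mean = (tau0*mu0 + n*tau*xbar) / posterior_precision
= (5*2 + 20*10*-4) / 205
= -790 / 205 = -3.8537

-3.8537


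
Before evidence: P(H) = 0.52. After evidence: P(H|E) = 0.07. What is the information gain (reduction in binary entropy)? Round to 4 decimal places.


Prior entropy = 0.9988
Posterior entropy = 0.3659
Information gain = 0.9988 - 0.3659 = 0.6329

0.6329


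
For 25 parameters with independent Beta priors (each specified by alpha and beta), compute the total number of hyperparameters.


A Beta prior has 2 hyperparameters per parameter.
Total = 25 * 2 = 50

50


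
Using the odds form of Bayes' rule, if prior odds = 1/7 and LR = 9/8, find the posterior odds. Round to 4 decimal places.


Bayes' rule in odds form: posterior odds = prior odds * LR
= (1 * 9) / (7 * 8)
= 9/56 = 0.1607

0.1607


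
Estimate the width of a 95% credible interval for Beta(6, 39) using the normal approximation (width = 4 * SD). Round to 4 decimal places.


For Beta(a,b): Var = ab/((a+b)^2(a+b+1))
Var = 0.0025, SD = 0.0501
Approximate 95% CI width = 4 * 0.0501 = 0.2005

0.2005


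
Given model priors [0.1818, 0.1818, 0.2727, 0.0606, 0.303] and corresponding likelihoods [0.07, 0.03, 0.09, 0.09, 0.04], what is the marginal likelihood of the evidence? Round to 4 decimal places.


P(E) = sum_i P(M_i) P(E|M_i)
= 0.0127 + 0.0055 + 0.0245 + 0.0055 + 0.0121
= 0.0603

0.0603


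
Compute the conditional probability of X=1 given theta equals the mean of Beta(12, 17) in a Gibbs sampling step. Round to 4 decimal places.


Mean of Beta(12, 17) = 0.4138
P(X=1 | theta=0.4138) = 0.4138

0.4138


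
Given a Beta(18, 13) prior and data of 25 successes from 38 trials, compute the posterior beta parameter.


Number of failures = 38 - 25 = 13
Posterior beta = 13 + 13 = 26

26


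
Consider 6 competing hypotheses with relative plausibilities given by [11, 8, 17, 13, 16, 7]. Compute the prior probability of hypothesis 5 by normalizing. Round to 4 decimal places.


Sum of weights = 11 + 8 + 17 + 13 + 16 + 7 = 72
Normalized prior for H5 = 16 / 72
= 0.2222

0.2222


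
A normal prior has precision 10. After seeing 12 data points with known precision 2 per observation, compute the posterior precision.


In the conjugate normal model, precisions add:
tau_posterior = tau_prior + n * tau_data
= 10 + 12*2 = 34

34


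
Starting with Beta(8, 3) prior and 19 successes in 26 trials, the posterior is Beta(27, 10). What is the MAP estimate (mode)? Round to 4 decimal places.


The mode of Beta(a, b) when a > 1 and b > 1 is (a-1)/(a+b-2)
= (27 - 1) / (27 + 10 - 2)
= 26 / 35
= 0.7429

0.7429


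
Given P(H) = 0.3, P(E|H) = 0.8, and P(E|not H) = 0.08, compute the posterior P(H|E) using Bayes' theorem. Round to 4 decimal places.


By Bayes' theorem: P(H|E) = P(E|H)*P(H) / P(E)
P(E) = P(E|H)*P(H) + P(E|not H)*P(not H)
P(E) = 0.8*0.3 + 0.08*0.7 = 0.296
P(H|E) = 0.8*0.3 / 0.296 = 0.8108

0.8108


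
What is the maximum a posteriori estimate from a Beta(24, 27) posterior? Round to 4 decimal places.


The MAP estimate equals the mode of the distribution.
Mode of Beta(a,b) = (a-1)/(a+b-2)
= 23/49
= 0.4694

0.4694


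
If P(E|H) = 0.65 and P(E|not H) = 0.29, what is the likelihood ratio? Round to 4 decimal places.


Likelihood ratio = P(E|H) / P(E|not H)
= 0.65 / 0.29
= 2.2414

2.2414


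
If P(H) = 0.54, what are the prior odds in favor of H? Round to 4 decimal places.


Prior odds = P(H) / (1 - P(H))
= 0.54 / 0.46
= 1.1739

1.1739


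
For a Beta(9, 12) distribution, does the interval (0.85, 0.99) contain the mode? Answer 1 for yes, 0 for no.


Mode of Beta(a,b) = (a-1)/(a+b-2)
= (9-1)/(9+12-2) = 0.4211
Check: 0.85 <= 0.4211 <= 0.99?
Result: 0

0


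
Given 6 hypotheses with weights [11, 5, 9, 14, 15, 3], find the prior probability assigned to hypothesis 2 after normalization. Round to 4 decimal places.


To normalize, divide each weight by the sum of all weights.
Sum = 57
Prior(H2) = 5/57 = 0.0877

0.0877


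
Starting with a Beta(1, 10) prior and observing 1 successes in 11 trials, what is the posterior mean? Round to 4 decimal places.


Posterior parameters: alpha = 1 + 1 = 2
beta = 10 + 10 = 20
Posterior mean = alpha / (alpha + beta) = 2 / 22
= 0.0909

0.0909


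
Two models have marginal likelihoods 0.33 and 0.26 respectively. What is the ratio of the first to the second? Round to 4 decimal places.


Evidence ratio = 0.33 / 0.26
= 1.2692

1.2692


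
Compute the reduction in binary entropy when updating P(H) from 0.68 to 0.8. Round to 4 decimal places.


H_before = -p*log2(p) - (1-p)*log2(1-p) for p=0.68: 0.9044
H_after for p=0.8: 0.7219
Reduction = 0.9044 - 0.7219 = 0.1825

0.1825


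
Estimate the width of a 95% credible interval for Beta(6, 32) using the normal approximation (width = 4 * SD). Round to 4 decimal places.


For Beta(a,b): Var = ab/((a+b)^2(a+b+1))
Var = 0.0034, SD = 0.0584
Approximate 95% CI width = 4 * 0.0584 = 0.2336

0.2336


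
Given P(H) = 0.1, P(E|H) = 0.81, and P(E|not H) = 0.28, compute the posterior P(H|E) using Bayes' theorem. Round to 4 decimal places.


By Bayes' theorem: P(H|E) = P(E|H)*P(H) / P(E)
P(E) = P(E|H)*P(H) + P(E|not H)*P(not H)
P(E) = 0.81*0.1 + 0.28*0.9 = 0.333
P(H|E) = 0.81*0.1 / 0.333 = 0.2432

0.2432


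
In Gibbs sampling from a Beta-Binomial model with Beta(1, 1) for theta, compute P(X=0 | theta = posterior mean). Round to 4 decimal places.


Posterior mean = alpha/(alpha+beta) = 1/2 = 0.5
P(X=0|theta=mean) = 1 - theta = 0.5

0.5


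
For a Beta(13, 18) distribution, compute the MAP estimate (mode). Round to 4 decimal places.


MAP = mode = (a-1)/(a+b-2)
= (13-1)/(13+18-2)
= 12/29 = 0.4138

0.4138


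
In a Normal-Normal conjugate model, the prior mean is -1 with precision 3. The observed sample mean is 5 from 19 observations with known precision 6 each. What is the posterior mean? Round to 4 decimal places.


Posterior precision = tau0 + n*tau = 3 + 19*6 = 117
Posterior mean = (tau0*mu0 + n*tau*xbar) / posterior_precision
= (3*-1 + 19*6*5) / 117
= 567 / 117 = 4.8462

4.8462


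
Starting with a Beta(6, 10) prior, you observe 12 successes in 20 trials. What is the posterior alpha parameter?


For a Beta-Binomial conjugate model:
Posterior alpha = prior alpha + number of successes
= 6 + 12 = 18

18


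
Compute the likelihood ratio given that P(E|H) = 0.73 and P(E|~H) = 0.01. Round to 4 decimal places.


LR = P(E|H) / P(E|~H)
= 0.73 / 0.01 = 73.0

73.0


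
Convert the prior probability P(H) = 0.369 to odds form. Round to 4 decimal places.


P(not H) = 1 - 0.369 = 0.631
Odds = 0.369 / 0.631 = 0.5848

0.5848


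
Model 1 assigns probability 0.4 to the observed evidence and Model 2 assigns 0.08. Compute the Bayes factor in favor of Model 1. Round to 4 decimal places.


BF = P(data|M1) / P(data|M2)
= 0.4 / 0.08 = 5.0

5.0


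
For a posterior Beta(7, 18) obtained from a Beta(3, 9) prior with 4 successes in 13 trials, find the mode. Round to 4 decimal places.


Mode = (alpha - 1) / (alpha + beta - 2)
= 6 / 23
= 0.2609

0.2609


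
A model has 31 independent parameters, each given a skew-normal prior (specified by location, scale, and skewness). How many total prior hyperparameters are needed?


Each skew-normal prior needs 3 hyperparameters (location, scale, and skewness).
Total = 3 * 31 = 93

93


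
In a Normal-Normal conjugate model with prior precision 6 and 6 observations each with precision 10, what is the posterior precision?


Posterior precision = prior precision + n * observation precision
= 6 + 6 * 10
= 6 + 60 = 66

66


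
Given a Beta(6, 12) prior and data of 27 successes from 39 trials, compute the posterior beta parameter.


Number of failures = 39 - 27 = 12
Posterior beta = 12 + 12 = 24

24


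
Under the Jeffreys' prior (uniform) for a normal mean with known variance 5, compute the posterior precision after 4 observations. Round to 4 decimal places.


Prior precision = 0 (flat prior).
Post. prec. = 0 + n/var = 4/5 = 0.8

0.8


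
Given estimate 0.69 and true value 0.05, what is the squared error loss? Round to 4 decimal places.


Squared error = (estimate - true)^2
Difference = 0.64
Loss = 0.64^2 = 0.4096

0.4096


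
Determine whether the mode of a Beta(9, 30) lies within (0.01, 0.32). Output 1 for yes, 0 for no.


First find the mode: (a-1)/(a+b-2) = 0.2162
Is 0.2162 in (0.01, 0.32)? 1

1


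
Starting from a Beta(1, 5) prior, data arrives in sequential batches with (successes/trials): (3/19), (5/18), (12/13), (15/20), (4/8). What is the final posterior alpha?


In sequential Bayesian updating, we sum all successes.
Total successes = 39
Final alpha = 1 + 39 = 40

40


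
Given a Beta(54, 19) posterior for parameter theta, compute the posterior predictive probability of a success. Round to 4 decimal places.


For a Beta-Bernoulli model, the predictive probability is the mean:
P(success) = 54/(54+19) = 54/73 = 0.7397

0.7397


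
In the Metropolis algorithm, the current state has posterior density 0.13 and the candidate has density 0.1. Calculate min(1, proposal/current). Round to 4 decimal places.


Ratio = 0.1/0.13 = 0.7692
Acceptance probability = min(1, 0.7692)
= 0.7692

0.7692


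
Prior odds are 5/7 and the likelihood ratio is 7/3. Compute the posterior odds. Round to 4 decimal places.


Posterior odds = prior odds * likelihood ratio
= (5/7) * (7/3)
= 35 / 21
= 1.6667

1.6667


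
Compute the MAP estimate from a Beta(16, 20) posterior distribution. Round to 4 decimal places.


MAP = mode of Beta distribution
= (alpha - 1)/(alpha + beta - 2)
= (16-1)/(16+20-2)
= 15/34 = 0.4412

0.4412


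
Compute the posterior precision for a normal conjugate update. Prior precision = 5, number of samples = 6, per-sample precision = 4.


tau_post = tau_0 + n * tau
= 5 + 6 * 4 = 29

29


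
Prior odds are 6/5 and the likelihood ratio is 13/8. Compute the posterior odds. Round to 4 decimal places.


Posterior odds = prior odds * likelihood ratio
= (6/5) * (13/8)
= 78 / 40
= 1.95

1.95


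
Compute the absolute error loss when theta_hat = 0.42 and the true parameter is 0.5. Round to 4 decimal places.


L = |theta_hat - theta_true|
= |0.42 - 0.5| = 0.08

0.08


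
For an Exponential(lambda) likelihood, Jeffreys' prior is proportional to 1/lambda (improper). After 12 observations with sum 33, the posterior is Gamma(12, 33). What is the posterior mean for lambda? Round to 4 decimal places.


Posterior = Gamma(n, sum_x) = Gamma(12, 33)
Posterior mean = shape/rate = 12/33
= 0.3636

0.3636


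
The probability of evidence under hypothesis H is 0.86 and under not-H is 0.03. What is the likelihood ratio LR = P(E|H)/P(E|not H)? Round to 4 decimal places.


LR = 0.86 / 0.03
= 28.6667

28.6667


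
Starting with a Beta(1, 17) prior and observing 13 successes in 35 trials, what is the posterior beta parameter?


Posterior beta = prior beta + failures
Failures = 35 - 13 = 22
beta_post = 17 + 22 = 39

39


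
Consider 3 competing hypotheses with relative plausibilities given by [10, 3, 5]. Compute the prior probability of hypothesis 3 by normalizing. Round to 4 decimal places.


Sum of weights = 10 + 3 + 5 = 18
Normalized prior for H3 = 5 / 18
= 0.2778

0.2778


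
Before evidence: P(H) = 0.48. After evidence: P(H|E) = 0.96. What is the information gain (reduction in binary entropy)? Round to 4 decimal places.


Prior entropy = 0.9988
Posterior entropy = 0.2423
Information gain = 0.9988 - 0.2423 = 0.7566

0.7566


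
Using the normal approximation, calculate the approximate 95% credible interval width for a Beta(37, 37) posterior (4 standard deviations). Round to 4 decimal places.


Var(Beta) = 37*37/(74^2 * 75) = 0.0033
SD = 0.0577
Width ~ 4*SD = 0.2309

0.2309


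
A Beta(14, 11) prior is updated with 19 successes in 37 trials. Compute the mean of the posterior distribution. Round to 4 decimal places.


After update: Beta(33, 29)
Mean = 33 / (33 + 29) = 33 / 62
= 0.5323

0.5323


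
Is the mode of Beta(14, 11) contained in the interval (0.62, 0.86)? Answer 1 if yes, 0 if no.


Mode = (a-1)/(a+b-2) = 13/23 = 0.5652
Interval: (0.62, 0.86)
Contains mode? 0

0


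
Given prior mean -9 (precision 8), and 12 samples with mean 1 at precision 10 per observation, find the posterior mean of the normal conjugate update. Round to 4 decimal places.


The posterior mean is a precision-weighted average of prior and data.
Post. prec. = 8 + 120 = 128
Post. mean = (-72 + 120)/128 = 48/128 = 0.375

0.375


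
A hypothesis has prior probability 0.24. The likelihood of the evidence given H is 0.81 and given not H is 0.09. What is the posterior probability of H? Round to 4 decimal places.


Using Bayes' theorem:
P(E) = 0.24 * 0.81 + 0.76 * 0.09
P(E) = 0.2628
P(H|E) = (0.24 * 0.81) / 0.2628 = 0.7397

0.7397


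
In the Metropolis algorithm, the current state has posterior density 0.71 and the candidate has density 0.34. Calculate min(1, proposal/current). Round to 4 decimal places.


Ratio = 0.34/0.71 = 0.4789
Acceptance probability = min(1, 0.4789)
= 0.4789

0.4789


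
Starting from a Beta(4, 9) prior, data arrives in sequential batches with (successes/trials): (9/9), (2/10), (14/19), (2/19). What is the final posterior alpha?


In sequential Bayesian updating, we sum all successes.
Total successes = 27
Final alpha = 4 + 27 = 31

31


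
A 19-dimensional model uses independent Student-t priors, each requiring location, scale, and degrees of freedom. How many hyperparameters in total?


Per parameter: 3 (location, scale, and degrees of freedom).
Total = 19 * 3 = 57

57


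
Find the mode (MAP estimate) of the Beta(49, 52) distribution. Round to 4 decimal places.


For Beta(a,b) with a,b > 1:
Mode = (a-1)/(a+b-2) = (49-1)/(101-2)
= 48/99 = 0.4848

0.4848


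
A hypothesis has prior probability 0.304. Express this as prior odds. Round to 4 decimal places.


Odds = P(H) / P(not H) = 0.304 / 0.696
= 0.4368

0.4368


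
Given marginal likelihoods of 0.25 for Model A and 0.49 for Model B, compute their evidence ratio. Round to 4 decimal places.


Ratio = ML(A) / ML(B) = 0.25/0.49
= 0.5102

0.5102
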